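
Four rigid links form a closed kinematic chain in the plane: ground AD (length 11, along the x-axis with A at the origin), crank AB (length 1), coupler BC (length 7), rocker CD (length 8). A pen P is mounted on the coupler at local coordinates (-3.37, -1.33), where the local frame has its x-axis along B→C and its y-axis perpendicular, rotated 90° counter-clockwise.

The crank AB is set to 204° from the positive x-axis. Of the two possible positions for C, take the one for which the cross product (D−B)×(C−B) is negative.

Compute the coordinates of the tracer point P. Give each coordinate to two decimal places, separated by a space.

A=(0,0), D=(11.00,0)
B = A + 1.00·(cos204°, sin204°) = (-0.9135, -0.4067)
|BD| = 11.9205
circle(B,7.00) ∩ circle(D,8.00): a=5.3311, h=4.5365
  candidates: C₊=(4.2596,4.3090) cross=54.077; C₋=(4.5692,-4.7587) cross=-54.077
  mode - wants cross < 0 → take C=(4.5692,-4.7587) (cross=-54.077)
ex = (C−B)/|BC| = (0.7833,-0.6217); ey = (0.6217,0.7833)
P = B + -3.37·ex + -1.33·ey = (-4.3800,0.6467)

-4.38 0.65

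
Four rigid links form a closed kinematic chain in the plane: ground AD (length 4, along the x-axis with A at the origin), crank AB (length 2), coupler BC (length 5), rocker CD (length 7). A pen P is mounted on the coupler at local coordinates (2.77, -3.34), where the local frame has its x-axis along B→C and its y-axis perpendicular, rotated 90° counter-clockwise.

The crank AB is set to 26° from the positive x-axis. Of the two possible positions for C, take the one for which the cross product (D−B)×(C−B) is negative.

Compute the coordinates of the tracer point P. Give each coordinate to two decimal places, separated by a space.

A=(0,0), D=(4.00,0)
B = A + 2.00·(cos26°, sin26°) = (1.7976, 0.8767)
|BD| = 2.3705
circle(B,5.00) ∩ circle(D,7.00): a=-3.8770, h=3.1574
  candidates: C₊=(-0.6367,5.2442) cross=7.485; C₋=(-2.9722,-0.6229) cross=-7.485
  mode - wants cross < 0 → take C=(-2.9722,-0.6229) (cross=-7.485)
ex = (C−B)/|BC| = (-0.9540,-0.2999); ey = (0.2999,-0.9540)
P = B + 2.77·ex + -3.34·ey = (-1.8466,3.2322)

-1.85 3.23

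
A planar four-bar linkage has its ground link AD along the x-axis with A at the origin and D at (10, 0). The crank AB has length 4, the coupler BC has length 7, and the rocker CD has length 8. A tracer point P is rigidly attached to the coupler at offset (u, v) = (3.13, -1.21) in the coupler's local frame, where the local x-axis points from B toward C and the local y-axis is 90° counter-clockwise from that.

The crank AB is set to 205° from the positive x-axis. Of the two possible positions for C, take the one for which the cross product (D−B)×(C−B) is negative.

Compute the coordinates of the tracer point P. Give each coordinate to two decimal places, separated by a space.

-1.04 -3.83

A=(0,0), D=(10.00,0)
B = A + 4.00·(cos205°, sin205°) = (-3.6252, -1.6905)
|BD| = 13.7297
circle(B,7.00) ∩ circle(D,8.00): a=6.3186, h=3.0125
  candidates: C₊=(2.2744,2.0771) cross=41.361; C₋=(3.0162,-3.9021) cross=-41.361
  mode - wants cross < 0 → take C=(3.0162,-3.9021) (cross=-41.361)
ex = (C−B)/|BC| = (0.9488,-0.3159); ey = (0.3159,0.9488)
P = B + 3.13·ex + -1.21·ey = (-1.0379,-3.8274)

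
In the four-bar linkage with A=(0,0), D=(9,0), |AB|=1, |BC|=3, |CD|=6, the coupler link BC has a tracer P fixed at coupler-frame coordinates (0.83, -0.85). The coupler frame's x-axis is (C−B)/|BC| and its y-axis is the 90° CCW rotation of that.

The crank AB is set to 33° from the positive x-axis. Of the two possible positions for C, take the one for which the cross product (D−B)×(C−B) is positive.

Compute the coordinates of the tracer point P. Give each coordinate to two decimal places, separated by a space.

A=(0,0), D=(9.00,0)
B = A + 1.00·(cos33°, sin33°) = (0.8387, 0.5446)
|BD| = 8.1795
circle(B,3.00) ∩ circle(D,6.00): a=2.4393, h=1.7464
  candidates: C₊=(3.3888,2.1248) cross=14.285; C₋=(3.1562,-1.3603) cross=-14.285
  mode + wants cross > 0 → take C=(3.3888,2.1248) (cross=14.285)
ex = (C−B)/|BC| = (0.8500,0.5267); ey = (-0.5267,0.8500)
P = B + 0.83·ex + -0.85·ey = (1.9919,0.2593)

1.99 0.26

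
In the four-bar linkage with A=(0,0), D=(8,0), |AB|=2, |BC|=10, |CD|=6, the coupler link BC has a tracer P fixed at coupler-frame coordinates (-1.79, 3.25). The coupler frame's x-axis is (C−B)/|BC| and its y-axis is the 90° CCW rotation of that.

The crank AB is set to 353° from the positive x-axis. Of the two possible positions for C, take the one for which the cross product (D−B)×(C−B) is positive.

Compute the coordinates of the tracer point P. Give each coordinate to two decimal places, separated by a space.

A=(0,0), D=(8.00,0)
B = A + 2.00·(cos353°, sin353°) = (1.9851, -0.2437)
|BD| = 6.0198
circle(B,10.00) ∩ circle(D,6.00): a=8.3257, h=5.5392
  candidates: C₊=(10.0797,5.6281) cross=33.345; C₋=(10.5282,-5.4413) cross=-33.345
  mode + wants cross > 0 → take C=(10.0797,5.6281) (cross=33.345)
ex = (C−B)/|BC| = (0.8095,0.5872); ey = (-0.5872,0.8095)
P = B + -1.79·ex + 3.25·ey = (-1.3722,1.3359)

-1.37 1.34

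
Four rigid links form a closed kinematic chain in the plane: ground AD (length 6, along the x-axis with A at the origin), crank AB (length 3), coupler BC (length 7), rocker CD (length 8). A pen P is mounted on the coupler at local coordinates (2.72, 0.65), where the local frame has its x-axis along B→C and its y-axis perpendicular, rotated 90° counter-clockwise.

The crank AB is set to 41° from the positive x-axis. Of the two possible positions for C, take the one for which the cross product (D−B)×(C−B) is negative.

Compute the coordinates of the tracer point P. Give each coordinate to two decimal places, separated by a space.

A=(0,0), D=(6.00,0)
B = A + 3.00·(cos41°, sin41°) = (2.2641, 1.9682)
|BD| = 4.2226
circle(B,7.00) ∩ circle(D,8.00): a=0.3352, h=6.9920
  candidates: C₊=(5.8196,7.9980) cross=29.524; C₋=(-0.6983,-4.3740) cross=-29.524
  mode - wants cross < 0 → take C=(-0.6983,-4.3740) (cross=-29.524)
ex = (C−B)/|BC| = (-0.4232,-0.9060); ey = (0.9060,-0.4232)
P = B + 2.72·ex + 0.65·ey = (1.7019,-0.7713)

1.70 -0.77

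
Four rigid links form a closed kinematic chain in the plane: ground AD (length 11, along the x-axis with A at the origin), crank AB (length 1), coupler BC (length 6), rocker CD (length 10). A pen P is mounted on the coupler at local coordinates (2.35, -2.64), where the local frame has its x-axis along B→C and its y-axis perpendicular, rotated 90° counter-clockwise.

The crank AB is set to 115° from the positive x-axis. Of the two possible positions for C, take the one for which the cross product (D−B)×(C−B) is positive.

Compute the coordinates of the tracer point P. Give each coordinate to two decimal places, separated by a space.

3.08 1.39

A=(0,0), D=(11.00,0)
B = A + 1.00·(cos115°, sin115°) = (-0.4226, 0.9063)
|BD| = 11.4585
circle(B,6.00) ∩ circle(D,10.00): a=2.9366, h=5.2323
  candidates: C₊=(2.9186,5.8899) cross=59.954; C₋=(2.0909,-4.5418) cross=-59.954
  mode + wants cross > 0 → take C=(2.9186,5.8899) (cross=59.954)
ex = (C−B)/|BC| = (0.5569,0.8306); ey = (-0.8306,0.5569)
P = B + 2.35·ex + -2.64·ey = (3.0788,1.3881)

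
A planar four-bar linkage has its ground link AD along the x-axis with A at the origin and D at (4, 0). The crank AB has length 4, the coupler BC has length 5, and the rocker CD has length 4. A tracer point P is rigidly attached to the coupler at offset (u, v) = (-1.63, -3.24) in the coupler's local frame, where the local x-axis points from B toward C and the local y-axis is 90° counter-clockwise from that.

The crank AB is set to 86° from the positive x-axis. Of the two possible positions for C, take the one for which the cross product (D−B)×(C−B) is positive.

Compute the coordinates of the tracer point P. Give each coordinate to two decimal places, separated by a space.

-1.48 0.82

A=(0,0), D=(4.00,0)
B = A + 4.00·(cos86°, sin86°) = (0.2790, 3.9903)
|BD| = 5.4560
circle(B,5.00) ∩ circle(D,4.00): a=3.5528, h=3.5182
  candidates: C₊=(5.2751,3.7913) cross=19.195; C₋=(0.1290,-1.0075) cross=-19.195
  mode + wants cross > 0 → take C=(5.2751,3.7913) (cross=19.195)
ex = (C−B)/|BC| = (0.9992,-0.0398); ey = (0.0398,0.9992)
P = B + -1.63·ex + -3.24·ey = (-1.4786,0.8177)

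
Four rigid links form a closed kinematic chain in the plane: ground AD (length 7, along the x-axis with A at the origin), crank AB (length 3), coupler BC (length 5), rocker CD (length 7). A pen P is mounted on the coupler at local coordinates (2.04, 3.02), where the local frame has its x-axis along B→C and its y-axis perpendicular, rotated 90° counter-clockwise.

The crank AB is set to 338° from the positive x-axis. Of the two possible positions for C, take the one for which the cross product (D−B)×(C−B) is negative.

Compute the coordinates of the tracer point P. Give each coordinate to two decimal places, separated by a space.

6.07 -2.70

A=(0,0), D=(7.00,0)
B = A + 3.00·(cos338°, sin338°) = (2.7816, -1.1238)
|BD| = 4.3656
circle(B,5.00) ∩ circle(D,7.00): a=-0.5660, h=4.9679
  candidates: C₊=(0.9558,3.5309) cross=21.688; C₋=(3.5135,-6.0700) cross=-21.688
  mode - wants cross < 0 → take C=(3.5135,-6.0700) (cross=-21.688)
ex = (C−B)/|BC| = (0.1464,-0.9892); ey = (0.9892,0.1464)
P = B + 2.04·ex + 3.02·ey = (6.0677,-2.6997)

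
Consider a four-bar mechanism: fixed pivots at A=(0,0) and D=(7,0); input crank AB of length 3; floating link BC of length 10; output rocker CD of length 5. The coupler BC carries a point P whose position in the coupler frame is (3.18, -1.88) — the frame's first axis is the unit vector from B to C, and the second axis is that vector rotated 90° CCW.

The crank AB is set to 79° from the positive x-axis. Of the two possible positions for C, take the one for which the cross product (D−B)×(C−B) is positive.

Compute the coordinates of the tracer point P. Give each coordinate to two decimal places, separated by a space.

A=(0,0), D=(7.00,0)
B = A + 3.00·(cos79°, sin79°) = (0.5724, 2.9449)
|BD| = 7.0701
circle(B,10.00) ∩ circle(D,5.00): a=8.8391, h=4.6766
  candidates: C₊=(10.5562,3.5148) cross=33.064; C₋=(6.6603,-4.9884) cross=-33.064
  mode + wants cross > 0 → take C=(10.5562,3.5148) (cross=33.064)
ex = (C−B)/|BC| = (0.9984,0.0570); ey = (-0.0570,0.9984)
P = B + 3.18·ex + -1.88·ey = (3.8544,1.2492)

3.85 1.25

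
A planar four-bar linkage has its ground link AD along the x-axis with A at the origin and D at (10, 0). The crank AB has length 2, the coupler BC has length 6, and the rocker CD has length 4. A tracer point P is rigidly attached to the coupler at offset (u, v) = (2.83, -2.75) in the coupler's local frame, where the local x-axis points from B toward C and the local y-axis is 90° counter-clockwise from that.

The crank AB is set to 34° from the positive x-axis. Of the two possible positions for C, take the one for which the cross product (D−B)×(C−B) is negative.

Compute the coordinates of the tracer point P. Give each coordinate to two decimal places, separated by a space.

2.50 -2.74

A=(0,0), D=(10.00,0)
B = A + 2.00·(cos34°, sin34°) = (1.6581, 1.1184)
|BD| = 8.4166
circle(B,6.00) ∩ circle(D,4.00): a=5.3964, h=2.6227
  candidates: C₊=(7.3551,3.0008) cross=22.074; C₋=(6.6581,-2.1982) cross=-22.074
  mode - wants cross < 0 → take C=(6.6581,-2.1982) (cross=-22.074)
ex = (C−B)/|BC| = (0.8333,-0.5528); ey = (0.5528,0.8333)
P = B + 2.83·ex + -2.75·ey = (2.4964,-2.7376)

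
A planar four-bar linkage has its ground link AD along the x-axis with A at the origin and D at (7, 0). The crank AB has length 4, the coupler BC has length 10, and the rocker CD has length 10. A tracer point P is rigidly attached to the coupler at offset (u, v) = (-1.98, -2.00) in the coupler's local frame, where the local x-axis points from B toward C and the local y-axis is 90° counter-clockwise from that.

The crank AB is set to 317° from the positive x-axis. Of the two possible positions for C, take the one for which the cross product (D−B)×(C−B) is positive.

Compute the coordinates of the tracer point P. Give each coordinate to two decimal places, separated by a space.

A=(0,0), D=(7.00,0)
B = A + 4.00·(cos317°, sin317°) = (2.9254, -2.7280)
|BD| = 4.9035
circle(B,10.00) ∩ circle(D,10.00): a=2.4517, h=9.6948
  candidates: C₊=(-0.4309,6.6920) cross=47.538; C₋=(10.3563,-9.4199) cross=-47.538
  mode + wants cross > 0 → take C=(-0.4309,6.6920) (cross=47.538)
ex = (C−B)/|BC| = (-0.3356,0.9420); ey = (-0.9420,-0.3356)
P = B + -1.98·ex + -2.00·ey = (5.4739,-3.9219)

5.47 -3.92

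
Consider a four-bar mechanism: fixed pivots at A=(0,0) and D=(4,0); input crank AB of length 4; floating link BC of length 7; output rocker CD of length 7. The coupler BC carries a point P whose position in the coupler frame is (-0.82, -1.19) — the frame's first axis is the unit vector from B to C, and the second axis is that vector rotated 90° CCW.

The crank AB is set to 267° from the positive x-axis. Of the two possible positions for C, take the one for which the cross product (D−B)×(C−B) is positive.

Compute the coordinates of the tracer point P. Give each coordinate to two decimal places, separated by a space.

A=(0,0), D=(4.00,0)
B = A + 4.00·(cos267°, sin267°) = (-0.2093, -3.9945)
|BD| = 5.8030
circle(B,7.00) ∩ circle(D,7.00): a=2.9015, h=6.3703
  candidates: C₊=(-2.4897,2.6236) cross=36.967; C₋=(6.2804,-6.6181) cross=-36.967
  mode + wants cross > 0 → take C=(-2.4897,2.6236) (cross=36.967)
ex = (C−B)/|BC| = (-0.3258,0.9454); ey = (-0.9454,-0.3258)
P = B + -0.82·ex + -1.19·ey = (1.1829,-4.3821)

1.18 -4.38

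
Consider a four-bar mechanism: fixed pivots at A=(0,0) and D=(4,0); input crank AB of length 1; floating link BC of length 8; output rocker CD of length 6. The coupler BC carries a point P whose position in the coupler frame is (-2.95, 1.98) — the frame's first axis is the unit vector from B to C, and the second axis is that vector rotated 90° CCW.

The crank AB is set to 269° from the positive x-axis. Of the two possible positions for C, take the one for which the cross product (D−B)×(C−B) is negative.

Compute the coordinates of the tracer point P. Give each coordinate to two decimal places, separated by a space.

A=(0,0), D=(4.00,0)
B = A + 1.00·(cos269°, sin269°) = (-0.0175, -0.9998)
|BD| = 4.1400
circle(B,8.00) ∩ circle(D,6.00): a=5.4516, h=5.8549
  candidates: C₊=(3.8588,5.9983) cross=24.239; C₋=(6.6868,-5.3648) cross=-24.239
  mode - wants cross < 0 → take C=(6.6868,-5.3648) (cross=-24.239)
ex = (C−B)/|BC| = (0.8380,-0.5456); ey = (0.5456,0.8380)
P = B + -2.95·ex + 1.98·ey = (-1.4093,2.2690)

-1.41 2.27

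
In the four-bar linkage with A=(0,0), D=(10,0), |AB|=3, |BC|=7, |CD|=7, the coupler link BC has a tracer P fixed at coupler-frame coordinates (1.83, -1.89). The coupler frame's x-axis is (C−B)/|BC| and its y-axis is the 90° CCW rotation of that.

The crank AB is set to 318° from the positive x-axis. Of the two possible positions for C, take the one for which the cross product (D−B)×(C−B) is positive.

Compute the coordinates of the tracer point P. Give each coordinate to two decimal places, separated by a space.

4.64 -0.95

A=(0,0), D=(10.00,0)
B = A + 3.00·(cos318°, sin318°) = (2.2294, -2.0074)
|BD| = 8.0257
circle(B,7.00) ∩ circle(D,7.00): a=4.0128, h=5.7356
  candidates: C₊=(4.6801,4.5496) cross=46.032; C₋=(7.5493,-6.5570) cross=-46.032
  mode + wants cross > 0 → take C=(4.6801,4.5496) (cross=46.032)
ex = (C−B)/|BC| = (0.3501,0.9367); ey = (-0.9367,0.3501)
P = B + 1.83·ex + -1.89·ey = (4.6405,-0.9549)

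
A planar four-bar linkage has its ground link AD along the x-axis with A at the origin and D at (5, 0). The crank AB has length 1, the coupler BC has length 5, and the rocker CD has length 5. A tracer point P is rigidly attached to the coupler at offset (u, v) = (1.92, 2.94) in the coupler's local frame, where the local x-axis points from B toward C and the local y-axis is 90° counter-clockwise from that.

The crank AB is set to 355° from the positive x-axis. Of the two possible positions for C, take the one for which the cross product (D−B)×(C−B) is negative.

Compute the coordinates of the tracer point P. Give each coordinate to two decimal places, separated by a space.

A=(0,0), D=(5.00,0)
B = A + 1.00·(cos355°, sin355°) = (0.9962, -0.0872)
|BD| = 4.0048
circle(B,5.00) ∩ circle(D,5.00): a=2.0024, h=4.5815
  candidates: C₊=(2.8984,4.5369) cross=18.348; C₋=(3.0978,-4.6240) cross=-18.348
  mode - wants cross < 0 → take C=(3.0978,-4.6240) (cross=-18.348)
ex = (C−B)/|BC| = (0.4203,-0.9074); ey = (0.9074,0.4203)
P = B + 1.92·ex + 2.94·ey = (4.4709,-0.5936)

4.47 -0.59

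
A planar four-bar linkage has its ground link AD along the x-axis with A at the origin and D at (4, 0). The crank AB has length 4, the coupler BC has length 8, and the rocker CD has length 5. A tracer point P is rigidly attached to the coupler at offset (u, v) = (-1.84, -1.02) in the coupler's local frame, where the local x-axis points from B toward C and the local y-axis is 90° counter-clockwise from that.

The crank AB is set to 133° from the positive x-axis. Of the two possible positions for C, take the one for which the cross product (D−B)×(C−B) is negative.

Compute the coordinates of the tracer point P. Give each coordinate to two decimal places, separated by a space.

-4.51 4.05

A=(0,0), D=(4.00,0)
B = A + 4.00·(cos133°, sin133°) = (-2.7280, 2.9254)
|BD| = 7.3365
circle(B,8.00) ∩ circle(D,5.00): a=6.3262, h=4.8969
  candidates: C₊=(5.0261,4.8936) cross=35.926; C₋=(1.1209,-4.0879) cross=-35.926
  mode - wants cross < 0 → take C=(1.1209,-4.0879) (cross=-35.926)
ex = (C−B)/|BC| = (0.4811,-0.8767); ey = (0.8767,0.4811)
P = B + -1.84·ex + -1.02·ey = (-4.5074,4.0477)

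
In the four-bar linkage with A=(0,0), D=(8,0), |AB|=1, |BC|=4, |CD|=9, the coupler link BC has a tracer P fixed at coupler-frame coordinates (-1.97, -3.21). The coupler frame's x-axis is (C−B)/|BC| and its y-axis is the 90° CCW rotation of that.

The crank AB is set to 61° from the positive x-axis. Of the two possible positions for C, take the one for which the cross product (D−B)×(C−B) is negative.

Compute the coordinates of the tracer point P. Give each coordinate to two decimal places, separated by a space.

A=(0,0), D=(8.00,0)
B = A + 1.00·(cos61°, sin61°) = (0.4848, 0.8746)
|BD| = 7.5659
circle(B,4.00) ∩ circle(D,9.00): a=-0.5126, h=3.9670
  candidates: C₊=(0.4342,4.8743) cross=30.014; C₋=(-0.4830,-3.0065) cross=-30.014
  mode - wants cross < 0 → take C=(-0.4830,-3.0065) (cross=-30.014)
ex = (C−B)/|BC| = (-0.2419,-0.9703); ey = (0.9703,-0.2419)
P = B + -1.97·ex + -3.21·ey = (-2.1532,3.5627)

-2.15 3.56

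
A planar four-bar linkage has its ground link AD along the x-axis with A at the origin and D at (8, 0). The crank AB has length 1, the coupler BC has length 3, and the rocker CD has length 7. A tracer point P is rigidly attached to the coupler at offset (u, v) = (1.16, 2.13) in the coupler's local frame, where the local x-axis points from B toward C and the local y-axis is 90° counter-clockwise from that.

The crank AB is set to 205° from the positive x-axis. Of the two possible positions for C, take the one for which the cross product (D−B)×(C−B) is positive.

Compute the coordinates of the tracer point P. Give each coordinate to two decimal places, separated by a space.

-1.60 1.90

A=(0,0), D=(8.00,0)
B = A + 1.00·(cos205°, sin205°) = (-0.9063, -0.4226)
|BD| = 8.9163
circle(B,3.00) ∩ circle(D,7.00): a=2.2151, h=2.0232
  candidates: C₊=(1.2104,1.7033) cross=18.040; C₋=(1.4022,-2.3386) cross=-18.040
  mode + wants cross > 0 → take C=(1.2104,1.7033) (cross=18.040)
ex = (C−B)/|BC| = (0.7056,0.7086); ey = (-0.7086,0.7056)
P = B + 1.16·ex + 2.13·ey = (-1.5973,1.9023)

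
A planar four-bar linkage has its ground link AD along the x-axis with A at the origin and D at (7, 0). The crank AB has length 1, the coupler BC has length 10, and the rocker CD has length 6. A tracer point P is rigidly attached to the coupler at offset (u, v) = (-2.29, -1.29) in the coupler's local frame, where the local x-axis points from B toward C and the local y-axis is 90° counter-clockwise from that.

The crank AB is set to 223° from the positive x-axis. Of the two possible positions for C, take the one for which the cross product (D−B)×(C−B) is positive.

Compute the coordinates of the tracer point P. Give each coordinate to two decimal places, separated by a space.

-1.58 -3.17

A=(0,0), D=(7.00,0)
B = A + 1.00·(cos223°, sin223°) = (-0.7314, -0.6820)
|BD| = 7.7614
circle(B,10.00) ∩ circle(D,6.00): a=8.0037, h=5.9951
  candidates: C₊=(6.7146,5.9932) cross=46.530; C₋=(7.7682,-5.9506) cross=-46.530
  mode + wants cross > 0 → take C=(6.7146,5.9932) (cross=46.530)
ex = (C−B)/|BC| = (0.7446,0.6675); ey = (-0.6675,0.7446)
P = B + -2.29·ex + -1.29·ey = (-1.5754,-3.1711)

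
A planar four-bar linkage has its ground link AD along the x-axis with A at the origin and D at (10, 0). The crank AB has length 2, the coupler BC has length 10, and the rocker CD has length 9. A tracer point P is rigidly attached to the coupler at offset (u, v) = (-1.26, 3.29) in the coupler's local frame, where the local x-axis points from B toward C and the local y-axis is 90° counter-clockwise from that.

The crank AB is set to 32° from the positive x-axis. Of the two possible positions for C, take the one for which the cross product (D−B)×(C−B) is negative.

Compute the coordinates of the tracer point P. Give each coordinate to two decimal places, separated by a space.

A=(0,0), D=(10.00,0)
B = A + 2.00·(cos32°, sin32°) = (1.6961, 1.0598)
|BD| = 8.3713
circle(B,10.00) ∩ circle(D,9.00): a=5.3205, h=8.4672
  candidates: C₊=(8.0457,8.7853) cross=70.881; C₋=(5.9018,-8.0128) cross=-70.881
  mode - wants cross < 0 → take C=(5.9018,-8.0128) (cross=-70.881)
ex = (C−B)/|BC| = (0.4206,-0.9073); ey = (0.9073,0.4206)
P = B + -1.26·ex + 3.29·ey = (4.1511,3.5867)

4.15 3.59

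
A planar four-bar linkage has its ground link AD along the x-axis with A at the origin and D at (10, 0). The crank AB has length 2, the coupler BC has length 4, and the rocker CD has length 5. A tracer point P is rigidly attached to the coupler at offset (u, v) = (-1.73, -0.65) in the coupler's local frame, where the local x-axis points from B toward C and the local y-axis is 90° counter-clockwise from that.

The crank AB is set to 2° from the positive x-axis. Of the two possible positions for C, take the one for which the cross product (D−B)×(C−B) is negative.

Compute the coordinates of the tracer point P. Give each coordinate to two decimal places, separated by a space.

0.18 0.41

A=(0,0), D=(10.00,0)
B = A + 2.00·(cos2°, sin2°) = (1.9988, 0.0698)
|BD| = 8.0015
circle(B,4.00) ∩ circle(D,5.00): a=3.4384, h=2.0439
  candidates: C₊=(5.4548,2.0837) cross=16.354; C₋=(5.4192,-2.0040) cross=-16.354
  mode - wants cross < 0 → take C=(5.4192,-2.0040) (cross=-16.354)
ex = (C−B)/|BC| = (0.8551,-0.5185); ey = (0.5185,0.8551)
P = B + -1.73·ex + -0.65·ey = (0.1825,0.4109)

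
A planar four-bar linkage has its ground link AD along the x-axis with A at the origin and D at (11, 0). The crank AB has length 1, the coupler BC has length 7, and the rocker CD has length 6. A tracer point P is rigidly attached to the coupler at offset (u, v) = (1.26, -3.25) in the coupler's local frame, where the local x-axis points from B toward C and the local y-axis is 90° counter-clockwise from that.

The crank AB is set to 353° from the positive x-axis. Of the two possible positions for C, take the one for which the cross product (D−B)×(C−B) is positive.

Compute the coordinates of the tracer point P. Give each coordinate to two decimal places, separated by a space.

3.95 -1.97

A=(0,0), D=(11.00,0)
B = A + 1.00·(cos353°, sin353°) = (0.9925, -0.1219)
|BD| = 10.0082
circle(B,7.00) ∩ circle(D,6.00): a=5.6536, h=4.1276
  candidates: C₊=(6.5954,4.0743) cross=41.310; C₋=(6.6960,-4.1803) cross=-41.310
  mode + wants cross > 0 → take C=(6.5954,4.0743) (cross=41.310)
ex = (C−B)/|BC| = (0.8004,0.5995); ey = (-0.5995,0.8004)
P = B + 1.26·ex + -3.25·ey = (3.9493,-1.9679)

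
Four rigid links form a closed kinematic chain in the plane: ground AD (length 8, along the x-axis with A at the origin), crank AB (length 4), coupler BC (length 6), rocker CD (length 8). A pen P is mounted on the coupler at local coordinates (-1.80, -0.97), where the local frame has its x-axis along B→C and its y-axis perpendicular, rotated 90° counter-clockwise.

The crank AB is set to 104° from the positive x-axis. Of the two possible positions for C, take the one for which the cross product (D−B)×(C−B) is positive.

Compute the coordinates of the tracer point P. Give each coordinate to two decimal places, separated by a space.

-2.00 2.11

A=(0,0), D=(8.00,0)
B = A + 4.00·(cos104°, sin104°) = (-0.9677, 3.8812)
|BD| = 9.7715
circle(B,6.00) ∩ circle(D,8.00): a=3.4530, h=4.9068
  candidates: C₊=(4.1502,7.0128) cross=47.947; C₋=(0.2523,-1.9935) cross=-47.947
  mode + wants cross > 0 → take C=(4.1502,7.0128) (cross=47.947)
ex = (C−B)/|BC| = (0.8530,0.5219); ey = (-0.5219,0.8530)
P = B + -1.80·ex + -0.97·ey = (-1.9968,2.1143)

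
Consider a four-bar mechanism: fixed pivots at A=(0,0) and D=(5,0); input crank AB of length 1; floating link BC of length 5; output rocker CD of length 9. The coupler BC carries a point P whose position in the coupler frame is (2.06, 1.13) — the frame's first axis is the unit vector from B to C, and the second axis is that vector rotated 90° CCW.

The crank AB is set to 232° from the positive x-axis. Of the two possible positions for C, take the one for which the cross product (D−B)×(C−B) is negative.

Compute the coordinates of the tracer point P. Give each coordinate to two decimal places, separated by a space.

-0.13 -3.09

A=(0,0), D=(5.00,0)
B = A + 1.00·(cos232°, sin232°) = (-0.6157, -0.7880)
|BD| = 5.6707
circle(B,5.00) ∩ circle(D,9.00): a=-2.1023, h=4.5365
  candidates: C₊=(-3.3280,3.4124) cross=25.725; C₋=(-2.0672,-5.5727) cross=-25.725
  mode - wants cross < 0 → take C=(-2.0672,-5.5727) (cross=-25.725)
ex = (C−B)/|BC| = (-0.2903,-0.9569); ey = (0.9569,-0.2903)
P = B + 2.06·ex + 1.13·ey = (-0.1324,-3.0873)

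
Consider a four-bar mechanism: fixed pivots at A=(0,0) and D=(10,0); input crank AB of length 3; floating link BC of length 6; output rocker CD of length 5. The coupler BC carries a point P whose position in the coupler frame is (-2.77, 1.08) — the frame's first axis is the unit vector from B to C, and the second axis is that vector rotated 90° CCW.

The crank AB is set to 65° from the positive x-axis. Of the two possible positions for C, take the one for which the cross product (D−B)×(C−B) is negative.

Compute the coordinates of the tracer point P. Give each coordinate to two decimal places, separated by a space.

A=(0,0), D=(10.00,0)
B = A + 3.00·(cos65°, sin65°) = (1.2679, 2.7189)
|BD| = 9.1456
circle(B,6.00) ∩ circle(D,5.00): a=5.1742, h=3.0377
  candidates: C₊=(7.1112,4.0810) cross=27.782; C₋=(5.3050,-1.7197) cross=-27.782
  mode - wants cross < 0 → take C=(5.3050,-1.7197) (cross=-27.782)
ex = (C−B)/|BC| = (0.6729,-0.7398); ey = (0.7398,0.6729)
P = B + -2.77·ex + 1.08·ey = (0.2030,5.4948)

0.20 5.49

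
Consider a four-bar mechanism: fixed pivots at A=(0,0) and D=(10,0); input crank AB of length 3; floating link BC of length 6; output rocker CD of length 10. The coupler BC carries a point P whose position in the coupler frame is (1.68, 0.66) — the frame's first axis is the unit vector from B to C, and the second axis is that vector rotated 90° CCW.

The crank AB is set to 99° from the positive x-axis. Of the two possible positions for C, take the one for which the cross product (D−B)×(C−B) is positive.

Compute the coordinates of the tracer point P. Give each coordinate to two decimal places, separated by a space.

0.12 4.67

A=(0,0), D=(10.00,0)
B = A + 3.00·(cos99°, sin99°) = (-0.4693, 2.9631)
|BD| = 10.8805
circle(B,6.00) ∩ circle(D,10.00): a=2.4992, h=5.4547
  candidates: C₊=(3.4209,7.5310) cross=59.350; C₋=(0.4500,-2.9661) cross=-59.350
  mode + wants cross > 0 → take C=(3.4209,7.5310) (cross=59.350)
ex = (C−B)/|BC| = (0.6484,0.7613); ey = (-0.7613,0.6484)
P = B + 1.68·ex + 0.66·ey = (0.1175,4.6700)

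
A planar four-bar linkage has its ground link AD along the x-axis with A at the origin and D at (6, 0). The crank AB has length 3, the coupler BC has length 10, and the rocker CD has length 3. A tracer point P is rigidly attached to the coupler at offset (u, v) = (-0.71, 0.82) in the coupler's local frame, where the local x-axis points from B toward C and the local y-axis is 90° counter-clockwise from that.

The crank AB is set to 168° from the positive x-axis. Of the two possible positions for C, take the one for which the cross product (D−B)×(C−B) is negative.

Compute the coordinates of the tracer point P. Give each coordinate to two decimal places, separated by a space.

A=(0,0), D=(6.00,0)
B = A + 3.00·(cos168°, sin168°) = (-2.9344, 0.6237)
|BD| = 8.9562
circle(B,10.00) ∩ circle(D,3.00): a=9.5584, h=2.9389
  candidates: C₊=(6.8054,2.8899) cross=26.322; C₋=(6.3961,-2.9737) cross=-26.322
  mode - wants cross < 0 → take C=(6.3961,-2.9737) (cross=-26.322)
ex = (C−B)/|BC| = (0.9330,-0.3597); ey = (0.3597,0.9330)
P = B + -0.71·ex + 0.82·ey = (-3.3019,1.6443)

-3.30 1.64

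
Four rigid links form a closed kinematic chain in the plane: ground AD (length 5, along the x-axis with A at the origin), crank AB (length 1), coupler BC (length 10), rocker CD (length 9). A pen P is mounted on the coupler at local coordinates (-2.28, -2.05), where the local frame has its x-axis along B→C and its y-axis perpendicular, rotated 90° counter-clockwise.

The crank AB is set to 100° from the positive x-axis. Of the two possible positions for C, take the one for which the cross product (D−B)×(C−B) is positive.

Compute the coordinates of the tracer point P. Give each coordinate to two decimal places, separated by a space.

0.09 -2.07

A=(0,0), D=(5.00,0)
B = A + 1.00·(cos100°, sin100°) = (-0.1736, 0.9848)
|BD| = 5.2665
circle(B,10.00) ∩ circle(D,9.00): a=4.4371, h=8.9617
  candidates: C₊=(5.8610,8.9587) cross=47.197; C₋=(2.5094,-8.6485) cross=-47.197
  mode + wants cross > 0 → take C=(5.8610,8.9587) (cross=47.197)
ex = (C−B)/|BC| = (0.6035,0.7974); ey = (-0.7974,0.6035)
P = B + -2.28·ex + -2.05·ey = (0.0851,-2.0703)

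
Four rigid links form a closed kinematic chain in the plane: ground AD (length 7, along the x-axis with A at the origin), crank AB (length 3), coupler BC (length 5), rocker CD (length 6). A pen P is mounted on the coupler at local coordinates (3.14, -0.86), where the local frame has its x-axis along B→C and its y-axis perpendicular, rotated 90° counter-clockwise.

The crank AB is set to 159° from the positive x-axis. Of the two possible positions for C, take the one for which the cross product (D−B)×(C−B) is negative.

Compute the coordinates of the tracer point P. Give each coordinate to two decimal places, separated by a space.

-0.73 -1.44

A=(0,0), D=(7.00,0)
B = A + 3.00·(cos159°, sin159°) = (-2.8007, 1.0751)
|BD| = 9.8595
circle(B,5.00) ∩ circle(D,6.00): a=4.3719, h=2.4262
  candidates: C₊=(1.8097,3.0101) cross=23.921; C₋=(1.2806,-1.8133) cross=-23.921
  mode - wants cross < 0 → take C=(1.2806,-1.8133) (cross=-23.921)
ex = (C−B)/|BC| = (0.8163,-0.5777); ey = (0.5777,0.8163)
P = B + 3.14·ex + -0.86·ey = (-0.7345,-1.4408)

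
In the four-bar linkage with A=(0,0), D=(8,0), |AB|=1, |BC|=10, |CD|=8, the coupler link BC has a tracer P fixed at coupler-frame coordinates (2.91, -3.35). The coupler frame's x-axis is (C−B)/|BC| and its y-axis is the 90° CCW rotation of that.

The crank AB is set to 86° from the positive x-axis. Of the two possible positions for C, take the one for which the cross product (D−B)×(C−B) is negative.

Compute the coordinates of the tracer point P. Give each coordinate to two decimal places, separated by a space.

-1.27 -3.23

A=(0,0), D=(8.00,0)
B = A + 1.00·(cos86°, sin86°) = (0.0698, 0.9976)
|BD| = 7.9927
circle(B,10.00) ∩ circle(D,8.00): a=6.2484, h=7.8075
  candidates: C₊=(7.2438,7.9642) cross=62.403; C₋=(5.2949,-7.5288) cross=-62.403
  mode - wants cross < 0 → take C=(5.2949,-7.5288) (cross=-62.403)
ex = (C−B)/|BC| = (0.5225,-0.8526); ey = (0.8526,0.5225)
P = B + 2.91·ex + -3.35·ey = (-1.2661,-3.2340)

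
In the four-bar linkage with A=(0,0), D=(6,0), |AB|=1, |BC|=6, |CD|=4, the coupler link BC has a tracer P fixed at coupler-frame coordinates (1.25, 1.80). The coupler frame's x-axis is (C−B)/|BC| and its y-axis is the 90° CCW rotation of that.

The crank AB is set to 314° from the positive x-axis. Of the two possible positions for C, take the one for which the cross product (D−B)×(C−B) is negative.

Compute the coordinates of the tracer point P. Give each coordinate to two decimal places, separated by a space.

A=(0,0), D=(6.00,0)
B = A + 1.00·(cos314°, sin314°) = (0.6947, -0.7193)
|BD| = 5.3539
circle(B,6.00) ∩ circle(D,4.00): a=4.5447, h=3.9173
  candidates: C₊=(4.6719,3.7731) cross=20.973; C₋=(5.7245,-3.9905) cross=-20.973
  mode - wants cross < 0 → take C=(5.7245,-3.9905) (cross=-20.973)
ex = (C−B)/|BC| = (0.8383,-0.5452); ey = (0.5452,0.8383)
P = B + 1.25·ex + 1.80·ey = (2.7239,0.1081)

2.72 0.11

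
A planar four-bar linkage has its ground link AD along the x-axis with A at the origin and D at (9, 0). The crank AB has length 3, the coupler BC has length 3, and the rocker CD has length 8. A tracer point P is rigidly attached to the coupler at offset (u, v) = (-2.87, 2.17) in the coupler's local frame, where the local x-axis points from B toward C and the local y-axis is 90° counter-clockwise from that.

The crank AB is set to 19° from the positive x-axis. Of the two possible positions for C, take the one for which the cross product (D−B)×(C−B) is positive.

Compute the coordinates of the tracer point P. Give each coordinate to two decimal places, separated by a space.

1.56 -2.39

A=(0,0), D=(9.00,0)
B = A + 3.00·(cos19°, sin19°) = (2.8366, 0.9767)
|BD| = 6.2404
circle(B,3.00) ∩ circle(D,8.00): a=-1.2866, h=2.7101
  candidates: C₊=(1.9900,3.8548) cross=16.912; C₋=(1.1416,-1.4986) cross=-16.912
  mode + wants cross > 0 → take C=(1.9900,3.8548) (cross=16.912)
ex = (C−B)/|BC| = (-0.2822,0.9594); ey = (-0.9594,-0.2822)
P = B + -2.87·ex + 2.17·ey = (1.5647,-2.3890)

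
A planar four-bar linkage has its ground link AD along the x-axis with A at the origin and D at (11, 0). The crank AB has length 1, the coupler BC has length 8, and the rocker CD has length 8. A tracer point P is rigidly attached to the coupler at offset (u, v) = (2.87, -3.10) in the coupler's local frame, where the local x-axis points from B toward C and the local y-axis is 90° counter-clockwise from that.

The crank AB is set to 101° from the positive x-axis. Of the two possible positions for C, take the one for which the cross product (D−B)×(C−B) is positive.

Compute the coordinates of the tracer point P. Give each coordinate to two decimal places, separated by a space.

4.00 0.48

A=(0,0), D=(11.00,0)
B = A + 1.00·(cos101°, sin101°) = (-0.1908, 0.9816)
|BD| = 11.2338
circle(B,8.00) ∩ circle(D,8.00): a=5.6169, h=5.6965
  candidates: C₊=(5.9024,6.1656) cross=63.994; C₋=(4.9068,-5.1839) cross=-63.994
  mode + wants cross > 0 → take C=(5.9024,6.1656) (cross=63.994)
ex = (C−B)/|BC| = (0.7616,0.6480); ey = (-0.6480,0.7616)
P = B + 2.87·ex + -3.10·ey = (4.0039,0.4803)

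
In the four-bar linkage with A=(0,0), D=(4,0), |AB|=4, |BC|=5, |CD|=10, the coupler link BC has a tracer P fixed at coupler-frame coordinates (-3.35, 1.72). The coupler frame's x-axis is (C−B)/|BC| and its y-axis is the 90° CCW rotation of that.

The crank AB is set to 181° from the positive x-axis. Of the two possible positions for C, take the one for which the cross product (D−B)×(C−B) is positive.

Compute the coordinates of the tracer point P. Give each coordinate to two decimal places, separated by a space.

-5.21 -3.64

A=(0,0), D=(4.00,0)
B = A + 4.00·(cos181°, sin181°) = (-3.9994, -0.0698)
|BD| = 7.9997
circle(B,5.00) ∩ circle(D,10.00): a=-0.6878, h=4.9525
  candidates: C₊=(-4.7304,4.8765) cross=39.618; C₋=(-4.6440,-5.0281) cross=-39.618
  mode + wants cross > 0 → take C=(-4.7304,4.8765) (cross=39.618)
ex = (C−B)/|BC| = (-0.1462,0.9893); ey = (-0.9893,-0.1462)
P = B + -3.35·ex + 1.72·ey = (-5.2111,-3.6353)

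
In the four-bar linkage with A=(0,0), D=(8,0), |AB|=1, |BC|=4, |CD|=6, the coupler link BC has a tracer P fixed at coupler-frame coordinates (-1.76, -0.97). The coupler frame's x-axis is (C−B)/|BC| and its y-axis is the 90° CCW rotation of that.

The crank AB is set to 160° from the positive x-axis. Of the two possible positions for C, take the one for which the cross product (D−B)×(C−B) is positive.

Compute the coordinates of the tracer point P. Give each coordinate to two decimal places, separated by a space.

-1.96 -1.39

A=(0,0), D=(8.00,0)
B = A + 1.00·(cos160°, sin160°) = (-0.9397, 0.3420)
|BD| = 8.9462
circle(B,4.00) ∩ circle(D,6.00): a=3.3553, h=2.1776
  candidates: C₊=(2.4964,2.3897) cross=19.481; C₋=(2.3299,-1.9622) cross=-19.481
  mode + wants cross > 0 → take C=(2.4964,2.3897) (cross=19.481)
ex = (C−B)/|BC| = (0.8590,0.5119); ey = (-0.5119,0.8590)
P = B + -1.76·ex + -0.97·ey = (-1.9550,-1.3922)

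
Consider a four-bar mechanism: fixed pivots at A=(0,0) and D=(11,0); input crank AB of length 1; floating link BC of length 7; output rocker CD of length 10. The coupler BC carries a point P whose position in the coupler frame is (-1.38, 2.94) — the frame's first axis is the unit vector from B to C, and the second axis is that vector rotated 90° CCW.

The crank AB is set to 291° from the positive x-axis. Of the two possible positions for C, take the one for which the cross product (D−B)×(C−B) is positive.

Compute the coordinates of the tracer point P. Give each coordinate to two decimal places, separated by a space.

A=(0,0), D=(11.00,0)
B = A + 1.00·(cos291°, sin291°) = (0.3584, -0.9336)
|BD| = 10.6825
circle(B,7.00) ∩ circle(D,10.00): a=2.9542, h=6.3461
  candidates: C₊=(2.7466,5.6464) cross=67.792; C₋=(3.8558,-6.9972) cross=-67.792
  mode + wants cross > 0 → take C=(2.7466,5.6464) (cross=67.792)
ex = (C−B)/|BC| = (0.3412,0.9400); ey = (-0.9400,0.3412)
P = B + -1.38·ex + 2.94·ey = (-2.8761,-1.2277)

-2.88 -1.23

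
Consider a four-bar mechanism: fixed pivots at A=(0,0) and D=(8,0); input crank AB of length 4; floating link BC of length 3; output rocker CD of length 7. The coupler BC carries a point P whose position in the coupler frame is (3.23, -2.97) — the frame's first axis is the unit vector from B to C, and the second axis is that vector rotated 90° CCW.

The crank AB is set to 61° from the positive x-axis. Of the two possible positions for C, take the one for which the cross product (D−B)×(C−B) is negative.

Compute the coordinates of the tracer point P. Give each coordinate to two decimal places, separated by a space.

-1.87 1.32

A=(0,0), D=(8.00,0)
B = A + 4.00·(cos61°, sin61°) = (1.9392, 3.4985)
|BD| = 6.9980
circle(B,3.00) ∩ circle(D,7.00): a=0.6411, h=2.9307
  candidates: C₊=(3.9596,5.7162) cross=20.509; C₋=(1.0293,0.6398) cross=-20.509
  mode - wants cross < 0 → take C=(1.0293,0.6398) (cross=-20.509)
ex = (C−B)/|BC| = (-0.3033,-0.9529); ey = (0.9529,-0.3033)
P = B + 3.23·ex + -2.97·ey = (-1.8705,1.3215)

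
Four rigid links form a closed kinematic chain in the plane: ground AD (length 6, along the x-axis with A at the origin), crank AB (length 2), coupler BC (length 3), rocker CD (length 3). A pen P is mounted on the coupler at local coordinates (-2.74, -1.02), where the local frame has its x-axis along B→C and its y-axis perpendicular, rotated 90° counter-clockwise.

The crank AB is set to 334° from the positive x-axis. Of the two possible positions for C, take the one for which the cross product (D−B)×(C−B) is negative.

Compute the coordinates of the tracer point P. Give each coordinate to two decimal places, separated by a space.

-1.06 -0.26

A=(0,0), D=(6.00,0)
B = A + 2.00·(cos334°, sin334°) = (1.7976, -0.8767)
|BD| = 4.2929
circle(B,3.00) ∩ circle(D,3.00): a=2.1464, h=2.0959
  candidates: C₊=(3.4707,1.6133) cross=8.997; C₋=(4.3268,-2.4901) cross=-8.997
  mode - wants cross < 0 → take C=(4.3268,-2.4901) (cross=-8.997)
ex = (C−B)/|BC| = (0.8431,-0.5378); ey = (0.5378,0.8431)
P = B + -2.74·ex + -1.02·ey = (-1.0610,-0.2632)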